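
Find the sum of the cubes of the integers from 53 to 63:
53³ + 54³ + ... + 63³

Use ∑_{k=1}^{n} k³ = [n(n+1)/2]², then subtract the first 52 terms.
∑_{k=1}^{63} k³ = [63×64/2]² = 2016² = 4064256
∑_{k=1}^{52} k³ = [52×53/2]² = 1378² = 1898884
∑_{k=53}^{63} k³ = 4064256 - 1898884 = 2165372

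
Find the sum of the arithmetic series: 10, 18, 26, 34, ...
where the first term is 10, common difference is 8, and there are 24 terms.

Sₙ = n/2 × (first + last)
Last term = a + (n-1)d = 10 + (24-1)×8 = 194
S_24 = 24/2 × (10 + 194)
S_24 = 24/2 × 204 = 2448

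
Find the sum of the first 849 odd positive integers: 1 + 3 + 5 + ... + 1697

Sum of first n odd numbers = n²
= 849²
= 720801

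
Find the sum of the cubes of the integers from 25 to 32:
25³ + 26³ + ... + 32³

Use ∑_{k=1}^{n} k³ = [n(n+1)/2]², then subtract the first 24 terms.
∑_{k=1}^{32} k³ = [32×33/2]² = 528² = 278784
∑_{k=1}^{24} k³ = [24×25/2]² = 300² = 90000
∑_{k=25}^{32} k³ = 278784 - 90000 = 188784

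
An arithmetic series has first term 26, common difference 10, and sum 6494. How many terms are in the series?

Using S = n/2 × [2a + (n-1)d]
6494 = n/2 × [2(26) + (n-1)(10)]
6494 = n/2 × [52 + 10n - 10]
12988 = n × [42 + 10n]
10n² + (42)n - 12988 = 0
Discriminant: Δ = (42)² - 4(10)(-12988) = 1764 + 519520 = 521284
√Δ = 722
n = [-(42) + √Δ] / (2·10) = (-42 + 722) / 20 = 680 / 20 = 34
(The negative root is discarded since n must be a positive integer.)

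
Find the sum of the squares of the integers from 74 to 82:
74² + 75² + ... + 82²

Use ∑_{k=1}^{n} k² = n(n+1)(2n+1)/6, then subtract the first 73 terms.
∑_{k=1}^{82} k² = 82×83×165/6 = 187165
∑_{k=1}^{73} k² = 73×74×147/6 = 132349
∑_{k=74}^{82} k² = 187165 - 132349 = 54816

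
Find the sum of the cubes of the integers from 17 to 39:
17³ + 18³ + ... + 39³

Use ∑_{k=1}^{n} k³ = [n(n+1)/2]², then subtract the first 16 terms.
∑_{k=1}^{39} k³ = [39×40/2]² = 780² = 608400
∑_{k=1}^{16} k³ = [16×17/2]² = 136² = 18496
∑_{k=17}^{39} k³ = 608400 - 18496 = 589904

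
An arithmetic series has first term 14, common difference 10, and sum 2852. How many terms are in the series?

Using S = n/2 × [2a + (n-1)d]
2852 = n/2 × [2(14) + (n-1)(10)]
2852 = n/2 × [28 + 10n - 10]
5704 = n × [18 + 10n]
10n² + (18)n - 5704 = 0
Discriminant: Δ = (18)² - 4(10)(-5704) = 324 + 228160 = 228484
√Δ = 478
n = [-(18) + √Δ] / (2·10) = (-18 + 478) / 20 = 460 / 20 = 23
(The negative root is discarded since n must be a positive integer.)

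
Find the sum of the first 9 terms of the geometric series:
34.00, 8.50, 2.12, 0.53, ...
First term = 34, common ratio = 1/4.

Sₙ = a(1 - rⁿ) / (1 - r)
S_9 = 34(1 - (1/4)^9) / (1 - (1/4))
S_9 = 34(1 - (1/262144)) / (3/4)
S_9 = 1485477/32768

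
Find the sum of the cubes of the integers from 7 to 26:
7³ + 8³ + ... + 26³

Use ∑_{k=1}^{n} k³ = [n(n+1)/2]², then subtract the first 6 terms.
∑_{k=1}^{26} k³ = [26×27/2]² = 351² = 123201
∑_{k=1}^{6} k³ = [6×7/2]² = 21² = 441
∑_{k=7}^{26} k³ = 123201 - 441 = 122760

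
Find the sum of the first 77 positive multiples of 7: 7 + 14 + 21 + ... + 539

Factor out 7: = 7(1 + 2 + ... + 77) = 7 × n(n+1)/2
= 7 × 77×78/2
= 7 × 3003
= 21021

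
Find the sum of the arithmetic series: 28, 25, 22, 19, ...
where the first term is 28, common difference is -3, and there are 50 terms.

Sₙ = n/2 × (first + last)
Last term = a + (n-1)d = 28 + (50-1)×(-3) = -119
S_50 = 50/2 × (28 + (-119))
S_50 = 50/2 × (-91) = -2275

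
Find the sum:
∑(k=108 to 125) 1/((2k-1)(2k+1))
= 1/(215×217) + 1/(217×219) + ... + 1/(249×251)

Partial fractions: 1/((2k-1)(2k+1)) = (1/2)[1/(2k-1) - 1/(2k+1)]
The series telescopes:
= (1/2)[1/215 - 1/251]
= 18/53965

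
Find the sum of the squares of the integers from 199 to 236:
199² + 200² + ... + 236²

Use ∑_{k=1}^{n} k² = n(n+1)(2n+1)/6, then subtract the first 198 terms.
∑_{k=1}^{236} k² = 236×237×473/6 = 4409306
∑_{k=1}^{198} k² = 198×199×397/6 = 2607099
∑_{k=199}^{236} k² = 4409306 - 2607099 = 1802207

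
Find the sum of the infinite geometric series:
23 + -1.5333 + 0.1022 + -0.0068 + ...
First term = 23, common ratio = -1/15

For |r| < 1, S = a / (1 - r)
S = 23 / (1 - (-1/15))
S = 23 / (16/15)
S = 345/16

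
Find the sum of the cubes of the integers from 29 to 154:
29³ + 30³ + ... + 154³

Use ∑_{k=1}^{n} k³ = [n(n+1)/2]², then subtract the first 28 terms.
∑_{k=1}^{154} k³ = [154×155/2]² = 11935² = 142444225
∑_{k=1}^{28} k³ = [28×29/2]² = 406² = 164836
∑_{k=29}^{154} k³ = 142444225 - 164836 = 142279389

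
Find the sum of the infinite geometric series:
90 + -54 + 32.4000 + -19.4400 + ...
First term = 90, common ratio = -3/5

For |r| < 1, S = a / (1 - r)
S = 90 / (1 - (-3/5))
S = 90 / (8/5)
S = 225/4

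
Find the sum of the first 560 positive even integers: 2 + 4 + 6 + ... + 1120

Sum of first n even numbers = n(n+1)
= 560×561
= 314160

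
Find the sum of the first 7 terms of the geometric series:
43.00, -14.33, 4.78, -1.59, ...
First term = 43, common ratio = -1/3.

Sₙ = a(1 - rⁿ) / (1 - r)
S_7 = 43(1 - (-1/3)^7) / (1 - (-1/3))
S_7 = 43(1 - (-1/2187)) / (4/3)
S_7 = 23521/729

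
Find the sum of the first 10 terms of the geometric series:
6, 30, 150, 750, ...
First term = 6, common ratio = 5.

Sₙ = a(1 - rⁿ) / (1 - r)
S_10 = 6(1 - 5^10) / (1 - 5)
S_10 = 6(1 - 9765625) / (-4)
S_10 = 14648436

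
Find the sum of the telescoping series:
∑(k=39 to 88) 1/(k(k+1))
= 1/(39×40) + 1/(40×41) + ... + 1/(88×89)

Partial fractions: 1/(k(k+1)) = 1/k - 1/(k+1)
The series telescopes:
= (1/39 - 1/40) + (1/40 - 1/41) + ... + (1/88 - 1/89)
= 1/39 - 1/89
= 50/3471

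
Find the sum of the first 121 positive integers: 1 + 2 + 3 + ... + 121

Formula: ∑k = n(n+1)/2
= 121×122/2
= 14762/2
= 7381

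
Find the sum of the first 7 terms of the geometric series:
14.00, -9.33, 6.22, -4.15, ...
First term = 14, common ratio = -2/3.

Sₙ = a(1 - rⁿ) / (1 - r)
S_7 = 14(1 - (-2/3)^7) / (1 - (-2/3))
S_7 = 14(1 - (-128/2187)) / (5/3)
S_7 = 6482/729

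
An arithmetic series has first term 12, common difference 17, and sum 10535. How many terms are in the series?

Using S = n/2 × [2a + (n-1)d]
10535 = n/2 × [2(12) + (n-1)(17)]
10535 = n/2 × [24 + 17n - 17]
21070 = n × [7 + 17n]
17n² + (7)n - 21070 = 0
Discriminant: Δ = (7)² - 4(17)(-21070) = 49 + 1432760 = 1432809
√Δ = 1197
n = [-(7) + √Δ] / (2·17) = (-7 + 1197) / 34 = 1190 / 34 = 35
(The negative root is discarded since n must be a positive integer.)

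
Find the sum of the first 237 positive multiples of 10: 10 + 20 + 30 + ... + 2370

Factor out 10: = 10(1 + 2 + ... + 237) = 10 × n(n+1)/2
= 10 × 237×238/2
= 10 × 28203
= 282030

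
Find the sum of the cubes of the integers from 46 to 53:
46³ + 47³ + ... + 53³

Use ∑_{k=1}^{n} k³ = [n(n+1)/2]², then subtract the first 45 terms.
∑_{k=1}^{53} k³ = [53×54/2]² = 1431² = 2047761
∑_{k=1}^{45} k³ = [45×46/2]² = 1035² = 1071225
∑_{k=46}^{53} k³ = 2047761 - 1071225 = 976536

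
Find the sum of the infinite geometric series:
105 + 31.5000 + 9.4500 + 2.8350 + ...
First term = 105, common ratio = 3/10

For |r| < 1, S = a / (1 - r)
S = 105 / (1 - (3/10))
S = 105 / (7/10)
S = 150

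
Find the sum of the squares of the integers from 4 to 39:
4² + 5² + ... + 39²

Use ∑_{k=1}^{n} k² = n(n+1)(2n+1)/6, then subtract the first 3 terms.
∑_{k=1}^{39} k² = 39×40×79/6 = 20540
∑_{k=1}^{3} k² = 3×4×7/6 = 14
∑_{k=4}^{39} k² = 20540 - 14 = 20526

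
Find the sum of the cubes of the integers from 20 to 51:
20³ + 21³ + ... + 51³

Use ∑_{k=1}^{n} k³ = [n(n+1)/2]², then subtract the first 19 terms.
∑_{k=1}^{51} k³ = [51×52/2]² = 1326² = 1758276
∑_{k=1}^{19} k³ = [19×20/2]² = 190² = 36100
∑_{k=20}^{51} k³ = 1758276 - 36100 = 1722176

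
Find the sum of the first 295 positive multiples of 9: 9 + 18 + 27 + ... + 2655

Factor out 9: = 9(1 + 2 + ... + 295) = 9 × n(n+1)/2
= 9 × 295×296/2
= 9 × 43660
= 392940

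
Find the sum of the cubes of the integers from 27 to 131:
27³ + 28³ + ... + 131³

Use ∑_{k=1}^{n} k³ = [n(n+1)/2]², then subtract the first 26 terms.
∑_{k=1}^{131} k³ = [131×132/2]² = 8646² = 74753316
∑_{k=1}^{26} k³ = [26×27/2]² = 351² = 123201
∑_{k=27}^{131} k³ = 74753316 - 123201 = 74630115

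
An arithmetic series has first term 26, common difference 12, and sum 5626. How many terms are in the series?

Using S = n/2 × [2a + (n-1)d]
5626 = n/2 × [2(26) + (n-1)(12)]
5626 = n/2 × [52 + 12n - 12]
11252 = n × [40 + 12n]
12n² + (40)n - 11252 = 0
Discriminant: Δ = (40)² - 4(12)(-11252) = 1600 + 540096 = 541696
√Δ = 736
n = [-(40) + √Δ] / (2·12) = (-40 + 736) / 24 = 696 / 24 = 29
(The negative root is discarded since n must be a positive integer.)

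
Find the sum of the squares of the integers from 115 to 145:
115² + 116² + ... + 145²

Use ∑_{k=1}^{n} k² = n(n+1)(2n+1)/6, then subtract the first 114 terms.
∑_{k=1}^{145} k² = 145×146×291/6 = 1026745
∑_{k=1}^{114} k² = 114×115×229/6 = 500365
∑_{k=115}^{145} k² = 1026745 - 500365 = 526380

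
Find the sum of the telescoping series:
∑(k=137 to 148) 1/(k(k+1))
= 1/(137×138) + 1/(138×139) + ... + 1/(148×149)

Partial fractions: 1/(k(k+1)) = 1/k - 1/(k+1)
The series telescopes:
= (1/137 - 1/138) + (1/138 - 1/139) + ... + (1/148 - 1/149)
= 1/137 - 1/149
= 12/20413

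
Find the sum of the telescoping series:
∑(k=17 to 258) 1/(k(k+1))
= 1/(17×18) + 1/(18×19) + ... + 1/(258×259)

Partial fractions: 1/(k(k+1)) = 1/k - 1/(k+1)
The series telescopes:
= (1/17 - 1/18) + (1/18 - 1/19) + ... + (1/258 - 1/259)
= 1/17 - 1/259
= 242/4403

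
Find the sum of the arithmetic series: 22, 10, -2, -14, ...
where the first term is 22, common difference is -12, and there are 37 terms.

Sₙ = n/2 × (first + last)
Last term = a + (n-1)d = 22 + (37-1)×(-12) = -410
S_37 = 37/2 × (22 + (-410))
S_37 = 37/2 × (-388) = -7178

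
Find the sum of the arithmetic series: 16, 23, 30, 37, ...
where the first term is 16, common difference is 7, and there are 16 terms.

Sₙ = n/2 × (first + last)
Last term = a + (n-1)d = 16 + (16-1)×7 = 121
S_16 = 16/2 × (16 + 121)
S_16 = 16/2 × 137 = 1096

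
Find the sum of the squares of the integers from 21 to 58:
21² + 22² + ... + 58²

Use ∑_{k=1}^{n} k² = n(n+1)(2n+1)/6, then subtract the first 20 terms.
∑_{k=1}^{58} k² = 58×59×117/6 = 66729
∑_{k=1}^{20} k² = 20×21×41/6 = 2870
∑_{k=21}^{58} k² = 66729 - 2870 = 63859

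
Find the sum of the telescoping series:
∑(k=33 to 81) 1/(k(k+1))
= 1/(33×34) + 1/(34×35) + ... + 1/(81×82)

Partial fractions: 1/(k(k+1)) = 1/k - 1/(k+1)
The series telescopes:
= (1/33 - 1/34) + (1/34 - 1/35) + ... + (1/81 - 1/82)
= 1/33 - 1/82
= 49/2706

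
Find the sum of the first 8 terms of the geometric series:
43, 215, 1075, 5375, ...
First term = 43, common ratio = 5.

Sₙ = a(1 - rⁿ) / (1 - r)
S_8 = 43(1 - 5^8) / (1 - 5)
S_8 = 43(1 - 390625) / (-4)
S_8 = 4199208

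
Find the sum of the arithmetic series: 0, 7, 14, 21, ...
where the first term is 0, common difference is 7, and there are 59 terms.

Sₙ = n/2 × (first + last)
Last term = a + (n-1)d = 0 + (59-1)×7 = 406
S_59 = 59/2 × (0 + 406)
S_59 = 59/2 × 406 = 11977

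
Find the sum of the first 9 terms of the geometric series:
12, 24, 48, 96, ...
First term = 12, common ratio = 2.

Sₙ = a(1 - rⁿ) / (1 - r)
S_9 = 12(1 - 2^9) / (1 - 2)
S_9 = 12(1 - 512) / (-1)
S_9 = 6132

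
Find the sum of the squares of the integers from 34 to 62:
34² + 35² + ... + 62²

Use ∑_{k=1}^{n} k² = n(n+1)(2n+1)/6, then subtract the first 33 terms.
∑_{k=1}^{62} k² = 62×63×125/6 = 81375
∑_{k=1}^{33} k² = 33×34×67/6 = 12529
∑_{k=34}^{62} k² = 81375 - 12529 = 68846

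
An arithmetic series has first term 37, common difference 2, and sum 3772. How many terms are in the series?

Using S = n/2 × [2a + (n-1)d]
3772 = n/2 × [2(37) + (n-1)(2)]
3772 = n/2 × [74 + 2n - 2]
7544 = n × [72 + 2n]
2n² + (72)n - 7544 = 0
Discriminant: Δ = (72)² - 4(2)(-7544) = 5184 + 60352 = 65536
√Δ = 256
n = [-(72) + √Δ] / (2·2) = (-72 + 256) / 4 = 184 / 4 = 46
(The negative root is discarded since n must be a positive integer.)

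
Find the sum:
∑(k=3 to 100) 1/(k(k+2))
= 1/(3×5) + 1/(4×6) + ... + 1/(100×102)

Partial fractions: 1/(k(k+2)) = (1/2)[1/k - 1/(k+2)]
Telescoping leaves the first two and last two terms:
= (1/2)[1/3 + 1/4 - 1/101 - 1/102]
= 3871/13736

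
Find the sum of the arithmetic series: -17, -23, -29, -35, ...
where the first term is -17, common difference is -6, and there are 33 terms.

Sₙ = n/2 × (first + last)
Last term = a + (n-1)d = -17 + (33-1)×(-6) = -209
S_33 = 33/2 × (-17 + (-209))
S_33 = 33/2 × (-226) = -3729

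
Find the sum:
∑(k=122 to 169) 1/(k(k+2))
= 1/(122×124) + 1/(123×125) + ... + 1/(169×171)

Partial fractions: 1/(k(k+2)) = (1/2)[1/k - 1/(k+2)]
Telescoping leaves the first two and last two terms:
= (1/2)[1/122 + 1/123 - 1/170 - 1/171]
= 83546/36352035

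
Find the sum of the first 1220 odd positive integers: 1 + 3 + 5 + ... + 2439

Sum of first n odd numbers = n²
= 1220²
= 1488400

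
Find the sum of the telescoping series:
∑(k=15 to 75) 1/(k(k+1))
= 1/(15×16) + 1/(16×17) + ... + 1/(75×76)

Partial fractions: 1/(k(k+1)) = 1/k - 1/(k+1)
The series telescopes:
= (1/15 - 1/16) + (1/16 - 1/17) + ... + (1/75 - 1/76)
= 1/15 - 1/76
= 61/1140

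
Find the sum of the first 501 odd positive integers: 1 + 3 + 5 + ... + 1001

Sum of first n odd numbers = n²
= 501²
= 251001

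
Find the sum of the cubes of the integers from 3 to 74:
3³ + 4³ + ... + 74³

Use ∑_{k=1}^{n} k³ = [n(n+1)/2]², then subtract the first 2 terms.
∑_{k=1}^{74} k³ = [74×75/2]² = 2775² = 7700625
∑_{k=1}^{2} k³ = [2×3/2]² = 3² = 9
∑_{k=3}^{74} k³ = 7700625 - 9 = 7700616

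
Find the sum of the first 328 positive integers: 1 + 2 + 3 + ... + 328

Formula: ∑k = n(n+1)/2
= 328×329/2
= 107912/2
= 53956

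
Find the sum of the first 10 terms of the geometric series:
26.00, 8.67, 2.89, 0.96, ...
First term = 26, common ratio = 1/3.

Sₙ = a(1 - rⁿ) / (1 - r)
S_10 = 26(1 - (1/3)^10) / (1 - (1/3))
S_10 = 26(1 - (1/59049)) / (2/3)
S_10 = 767624/19683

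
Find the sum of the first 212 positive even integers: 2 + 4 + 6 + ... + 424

Sum of first n even numbers = n(n+1)
= 212×213
= 45156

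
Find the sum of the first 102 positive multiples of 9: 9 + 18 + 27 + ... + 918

Factor out 9: = 9(1 + 2 + ... + 102) = 9 × n(n+1)/2
= 9 × 102×103/2
= 9 × 5253
= 47277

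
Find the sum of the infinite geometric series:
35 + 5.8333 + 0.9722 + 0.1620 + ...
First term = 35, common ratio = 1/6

For |r| < 1, S = a / (1 - r)
S = 35 / (1 - (1/6))
S = 35 / (5/6)
S = 42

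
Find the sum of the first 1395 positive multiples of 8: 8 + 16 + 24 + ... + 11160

Factor out 8: = 8(1 + 2 + ... + 1395) = 8 × n(n+1)/2
= 8 × 1395×1396/2
= 8 × 973710
= 7789680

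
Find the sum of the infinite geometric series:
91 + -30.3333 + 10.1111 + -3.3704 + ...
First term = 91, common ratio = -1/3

For |r| < 1, S = a / (1 - r)
S = 91 / (1 - (-1/3))
S = 91 / (4/3)
S = 273/4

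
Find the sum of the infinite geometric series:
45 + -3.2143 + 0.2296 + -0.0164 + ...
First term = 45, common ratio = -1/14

For |r| < 1, S = a / (1 - r)
S = 45 / (1 - (-1/14))
S = 45 / (15/14)
S = 42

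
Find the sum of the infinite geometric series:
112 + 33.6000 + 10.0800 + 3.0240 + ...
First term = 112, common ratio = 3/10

For |r| < 1, S = a / (1 - r)
S = 112 / (1 - (3/10))
S = 112 / (7/10)
S = 160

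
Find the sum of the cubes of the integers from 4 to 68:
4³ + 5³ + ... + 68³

Use ∑_{k=1}^{n} k³ = [n(n+1)/2]², then subtract the first 3 terms.
∑_{k=1}^{68} k³ = [68×69/2]² = 2346² = 5503716
∑_{k=1}^{3} k³ = [3×4/2]² = 6² = 36
∑_{k=4}^{68} k³ = 5503716 - 36 = 5503680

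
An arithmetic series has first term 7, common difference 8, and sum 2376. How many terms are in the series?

Using S = n/2 × [2a + (n-1)d]
2376 = n/2 × [2(7) + (n-1)(8)]
2376 = n/2 × [14 + 8n - 8]
4752 = n × [6 + 8n]
8n² + (6)n - 4752 = 0
Discriminant: Δ = (6)² - 4(8)(-4752) = 36 + 152064 = 152100
√Δ = 390
n = [-(6) + √Δ] / (2·8) = (-6 + 390) / 16 = 384 / 16 = 24
(The negative root is discarded since n must be a positive integer.)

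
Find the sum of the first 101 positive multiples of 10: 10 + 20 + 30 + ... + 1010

Factor out 10: = 10(1 + 2 + ... + 101) = 10 × n(n+1)/2
= 10 × 101×102/2
= 10 × 5151
= 51510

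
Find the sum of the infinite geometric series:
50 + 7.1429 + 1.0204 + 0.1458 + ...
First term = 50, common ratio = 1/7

For |r| < 1, S = a / (1 - r)
S = 50 / (1 - (1/7))
S = 50 / (6/7)
S = 175/3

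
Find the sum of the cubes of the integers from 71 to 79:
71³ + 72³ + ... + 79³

Use ∑_{k=1}^{n} k³ = [n(n+1)/2]², then subtract the first 70 terms.
∑_{k=1}^{79} k³ = [79×80/2]² = 3160² = 9985600
∑_{k=1}^{70} k³ = [70×71/2]² = 2485² = 6175225
∑_{k=71}^{79} k³ = 9985600 - 6175225 = 3810375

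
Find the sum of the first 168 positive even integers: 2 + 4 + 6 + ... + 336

Sum of first n even numbers = n(n+1)
= 168×169
= 28392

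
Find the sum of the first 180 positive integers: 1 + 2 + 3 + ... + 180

Formula: ∑k = n(n+1)/2
= 180×181/2
= 32580/2
= 16290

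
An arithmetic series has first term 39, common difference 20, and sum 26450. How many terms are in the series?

Using S = n/2 × [2a + (n-1)d]
26450 = n/2 × [2(39) + (n-1)(20)]
26450 = n/2 × [78 + 20n - 20]
52900 = n × [58 + 20n]
20n² + (58)n - 52900 = 0
Discriminant: Δ = (58)² - 4(20)(-52900) = 3364 + 4232000 = 4235364
√Δ = 2058
n = [-(58) + √Δ] / (2·20) = (-58 + 2058) / 40 = 2000 / 40 = 50
(The negative root is discarded since n must be a positive integer.)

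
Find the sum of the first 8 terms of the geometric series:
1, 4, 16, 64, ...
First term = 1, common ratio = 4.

Sₙ = a(1 - rⁿ) / (1 - r)
S_8 = 1(1 - 4^8) / (1 - 4)
S_8 = 1(1 - 65536) / (-3)
S_8 = 21845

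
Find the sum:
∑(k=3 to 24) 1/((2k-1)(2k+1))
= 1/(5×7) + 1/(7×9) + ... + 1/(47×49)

Partial fractions: 1/((2k-1)(2k+1)) = (1/2)[1/(2k-1) - 1/(2k+1)]
The series telescopes:
= (1/2)[1/5 - 1/49]
= 22/245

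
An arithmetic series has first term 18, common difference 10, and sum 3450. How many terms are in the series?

Using S = n/2 × [2a + (n-1)d]
3450 = n/2 × [2(18) + (n-1)(10)]
3450 = n/2 × [36 + 10n - 10]
6900 = n × [26 + 10n]
10n² + (26)n - 6900 = 0
Discriminant: Δ = (26)² - 4(10)(-6900) = 676 + 276000 = 276676
√Δ = 526
n = [-(26) + √Δ] / (2·10) = (-26 + 526) / 20 = 500 / 20 = 25
(The negative root is discarded since n must be a positive integer.)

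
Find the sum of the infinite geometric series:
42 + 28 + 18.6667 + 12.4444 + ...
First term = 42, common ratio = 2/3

For |r| < 1, S = a / (1 - r)
S = 42 / (1 - (2/3))
S = 42 / (1/3)
S = 126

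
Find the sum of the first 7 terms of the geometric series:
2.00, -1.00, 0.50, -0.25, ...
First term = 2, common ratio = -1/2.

Sₙ = a(1 - rⁿ) / (1 - r)
S_7 = 2(1 - (-1/2)^7) / (1 - (-1/2))
S_7 = 2(1 - (-1/128)) / (3/2)
S_7 = 43/32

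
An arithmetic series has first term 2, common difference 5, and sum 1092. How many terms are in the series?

Using S = n/2 × [2a + (n-1)d]
1092 = n/2 × [2(2) + (n-1)(5)]
1092 = n/2 × [4 + 5n - 5]
2184 = n × [-1 + 5n]
5n² + (-1)n - 2184 = 0
Discriminant: Δ = (-1)² - 4(5)(-2184) = 1 + 43680 = 43681
√Δ = 209
n = [-(-1) + √Δ] / (2·5) = (1 + 209) / 10 = 210 / 10 = 21
(The negative root is discarded since n must be a positive integer.)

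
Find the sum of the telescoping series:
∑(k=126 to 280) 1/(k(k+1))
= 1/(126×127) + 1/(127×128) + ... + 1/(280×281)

Partial fractions: 1/(k(k+1)) = 1/k - 1/(k+1)
The series telescopes:
= (1/126 - 1/127) + (1/127 - 1/128) + ... + (1/280 - 1/281)
= 1/126 - 1/281
= 155/35406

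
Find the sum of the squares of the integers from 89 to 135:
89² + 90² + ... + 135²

Use ∑_{k=1}^{n} k² = n(n+1)(2n+1)/6, then subtract the first 88 terms.
∑_{k=1}^{135} k² = 135×136×271/6 = 829260
∑_{k=1}^{88} k² = 88×89×177/6 = 231044
∑_{k=89}^{135} k² = 829260 - 231044 = 598216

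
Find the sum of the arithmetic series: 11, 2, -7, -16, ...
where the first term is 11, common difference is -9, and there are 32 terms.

Sₙ = n/2 × (first + last)
Last term = a + (n-1)d = 11 + (32-1)×(-9) = -268
S_32 = 32/2 × (11 + (-268))
S_32 = 32/2 × (-257) = -4112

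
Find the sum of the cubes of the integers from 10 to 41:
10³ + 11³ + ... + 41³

Use ∑_{k=1}^{n} k³ = [n(n+1)/2]², then subtract the first 9 terms.
∑_{k=1}^{41} k³ = [41×42/2]² = 861² = 741321
∑_{k=1}^{9} k³ = [9×10/2]² = 45² = 2025
∑_{k=10}^{41} k³ = 741321 - 2025 = 739296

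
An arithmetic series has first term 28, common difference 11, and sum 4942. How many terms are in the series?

Using S = n/2 × [2a + (n-1)d]
4942 = n/2 × [2(28) + (n-1)(11)]
4942 = n/2 × [56 + 11n - 11]
9884 = n × [45 + 11n]
11n² + (45)n - 9884 = 0
Discriminant: Δ = (45)² - 4(11)(-9884) = 2025 + 434896 = 436921
√Δ = 661
n = [-(45) + √Δ] / (2·11) = (-45 + 661) / 22 = 616 / 22 = 28
(The negative root is discarded since n must be a positive integer.)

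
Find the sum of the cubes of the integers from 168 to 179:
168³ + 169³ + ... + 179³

Use ∑_{k=1}^{n} k³ = [n(n+1)/2]², then subtract the first 167 terms.
∑_{k=1}^{179} k³ = [179×180/2]² = 16110² = 259532100
∑_{k=1}^{167} k³ = [167×168/2]² = 14028² = 196784784
∑_{k=168}^{179} k³ = 259532100 - 196784784 = 62747316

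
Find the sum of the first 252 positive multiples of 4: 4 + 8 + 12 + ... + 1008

Factor out 4: = 4(1 + 2 + ... + 252) = 4 × n(n+1)/2
= 4 × 252×253/2
= 4 × 31878
= 127512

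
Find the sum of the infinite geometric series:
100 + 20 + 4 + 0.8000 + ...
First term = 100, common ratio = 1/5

For |r| < 1, S = a / (1 - r)
S = 100 / (1 - (1/5))
S = 100 / (4/5)
S = 125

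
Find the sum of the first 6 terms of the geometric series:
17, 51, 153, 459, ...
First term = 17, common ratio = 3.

Sₙ = a(1 - rⁿ) / (1 - r)
S_6 = 17(1 - 3^6) / (1 - 3)
S_6 = 17(1 - 729) / (-2)
S_6 = 6188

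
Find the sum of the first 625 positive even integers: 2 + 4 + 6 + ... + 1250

Sum of first n even numbers = n(n+1)
= 625×626
= 391250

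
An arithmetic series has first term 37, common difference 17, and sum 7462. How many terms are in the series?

Using S = n/2 × [2a + (n-1)d]
7462 = n/2 × [2(37) + (n-1)(17)]
7462 = n/2 × [74 + 17n - 17]
14924 = n × [57 + 17n]
17n² + (57)n - 14924 = 0
Discriminant: Δ = (57)² - 4(17)(-14924) = 3249 + 1014832 = 1018081
√Δ = 1009
n = [-(57) + √Δ] / (2·17) = (-57 + 1009) / 34 = 952 / 34 = 28
(The negative root is discarded since n must be a positive integer.)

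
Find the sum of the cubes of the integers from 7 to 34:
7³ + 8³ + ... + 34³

Use ∑_{k=1}^{n} k³ = [n(n+1)/2]², then subtract the first 6 terms.
∑_{k=1}^{34} k³ = [34×35/2]² = 595² = 354025
∑_{k=1}^{6} k³ = [6×7/2]² = 21² = 441
∑_{k=7}^{34} k³ = 354025 - 441 = 353584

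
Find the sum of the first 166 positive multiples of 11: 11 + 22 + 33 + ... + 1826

Factor out 11: = 11(1 + 2 + ... + 166) = 11 × n(n+1)/2
= 11 × 166×167/2
= 11 × 13861
= 152471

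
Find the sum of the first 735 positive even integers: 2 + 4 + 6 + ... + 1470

Sum of first n even numbers = n(n+1)
= 735×736
= 540960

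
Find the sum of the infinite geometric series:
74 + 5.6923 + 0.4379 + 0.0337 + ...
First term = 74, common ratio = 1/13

For |r| < 1, S = a / (1 - r)
S = 74 / (1 - (1/13))
S = 74 / (12/13)
S = 481/6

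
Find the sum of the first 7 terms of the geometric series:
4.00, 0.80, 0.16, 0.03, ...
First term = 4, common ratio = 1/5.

Sₙ = a(1 - rⁿ) / (1 - r)
S_7 = 4(1 - (1/5)^7) / (1 - (1/5))
S_7 = 4(1 - (1/78125)) / (4/5)
S_7 = 78124/15625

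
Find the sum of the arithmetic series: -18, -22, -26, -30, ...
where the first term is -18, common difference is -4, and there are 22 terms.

Sₙ = n/2 × (first + last)
Last term = a + (n-1)d = -18 + (22-1)×(-4) = -102
S_22 = 22/2 × (-18 + (-102))
S_22 = 22/2 × (-120) = -1320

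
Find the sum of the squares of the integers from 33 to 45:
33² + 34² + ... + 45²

Use ∑_{k=1}^{n} k² = n(n+1)(2n+1)/6, then subtract the first 32 terms.
∑_{k=1}^{45} k² = 45×46×91/6 = 31395
∑_{k=1}^{32} k² = 32×33×65/6 = 11440
∑_{k=33}^{45} k² = 31395 - 11440 = 19955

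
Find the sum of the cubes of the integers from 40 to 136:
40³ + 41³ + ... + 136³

Use ∑_{k=1}^{n} k³ = [n(n+1)/2]², then subtract the first 39 terms.
∑_{k=1}^{136} k³ = [136×137/2]² = 9316² = 86787856
∑_{k=1}^{39} k³ = [39×40/2]² = 780² = 608400
∑_{k=40}^{136} k³ = 86787856 - 608400 = 86179456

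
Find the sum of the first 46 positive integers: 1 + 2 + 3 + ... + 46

Formula: ∑k = n(n+1)/2
= 46×47/2
= 2162/2
= 1081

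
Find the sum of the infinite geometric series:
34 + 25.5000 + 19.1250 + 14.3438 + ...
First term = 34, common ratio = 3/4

For |r| < 1, S = a / (1 - r)
S = 34 / (1 - (3/4))
S = 34 / (1/4)
S = 136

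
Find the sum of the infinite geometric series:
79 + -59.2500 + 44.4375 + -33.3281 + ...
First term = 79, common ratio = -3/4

For |r| < 1, S = a / (1 - r)
S = 79 / (1 - (-3/4))
S = 79 / (7/4)
S = 316/7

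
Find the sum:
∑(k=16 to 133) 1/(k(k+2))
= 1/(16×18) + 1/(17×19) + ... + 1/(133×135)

Partial fractions: 1/(k(k+2)) = (1/2)[1/k - 1/(k+2)]
Telescoping leaves the first two and last two terms:
= (1/2)[1/16 + 1/17 - 1/134 - 1/135]
= 261901/4920480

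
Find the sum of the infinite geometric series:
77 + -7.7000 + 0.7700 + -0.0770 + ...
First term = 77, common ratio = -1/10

For |r| < 1, S = a / (1 - r)
S = 77 / (1 - (-1/10))
S = 77 / (11/10)
S = 70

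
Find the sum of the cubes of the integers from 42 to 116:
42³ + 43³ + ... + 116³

Use ∑_{k=1}^{n} k³ = [n(n+1)/2]², then subtract the first 41 terms.
∑_{k=1}^{116} k³ = [116×117/2]² = 6786² = 46049796
∑_{k=1}^{41} k³ = [41×42/2]² = 861² = 741321
∑_{k=42}^{116} k³ = 46049796 - 741321 = 45308475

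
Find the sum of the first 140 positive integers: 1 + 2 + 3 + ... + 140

Formula: ∑k = n(n+1)/2
= 140×141/2
= 19740/2
= 9870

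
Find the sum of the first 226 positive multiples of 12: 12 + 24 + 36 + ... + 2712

Factor out 12: = 12(1 + 2 + ... + 226) = 12 × n(n+1)/2
= 12 × 226×227/2
= 12 × 25651
= 307812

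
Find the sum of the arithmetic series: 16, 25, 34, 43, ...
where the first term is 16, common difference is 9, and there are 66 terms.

Sₙ = n/2 × (first + last)
Last term = a + (n-1)d = 16 + (66-1)×9 = 601
S_66 = 66/2 × (16 + 601)
S_66 = 66/2 × 617 = 20361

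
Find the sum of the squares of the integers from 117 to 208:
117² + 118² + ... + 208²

Use ∑_{k=1}^{n} k² = n(n+1)(2n+1)/6, then subtract the first 116 terms.
∑_{k=1}^{208} k² = 208×209×417/6 = 3021304
∑_{k=1}^{116} k² = 116×117×233/6 = 527046
∑_{k=117}^{208} k² = 3021304 - 527046 = 2494258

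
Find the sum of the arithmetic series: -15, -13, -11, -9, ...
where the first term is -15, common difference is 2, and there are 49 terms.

Sₙ = n/2 × (first + last)
Last term = a + (n-1)d = -15 + (49-1)×2 = 81
S_49 = 49/2 × (-15 + 81)
S_49 = 49/2 × 66 = 1617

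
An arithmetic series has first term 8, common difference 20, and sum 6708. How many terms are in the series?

Using S = n/2 × [2a + (n-1)d]
6708 = n/2 × [2(8) + (n-1)(20)]
6708 = n/2 × [16 + 20n - 20]
13416 = n × [-4 + 20n]
20n² + (-4)n - 13416 = 0
Discriminant: Δ = (-4)² - 4(20)(-13416) = 16 + 1073280 = 1073296
√Δ = 1036
n = [-(-4) + √Δ] / (2·20) = (4 + 1036) / 40 = 1040 / 40 = 26
(The negative root is discarded since n must be a positive integer.)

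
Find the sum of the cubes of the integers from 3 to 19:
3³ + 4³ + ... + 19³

Use ∑_{k=1}^{n} k³ = [n(n+1)/2]², then subtract the first 2 terms.
∑_{k=1}^{19} k³ = [19×20/2]² = 190² = 36100
∑_{k=1}^{2} k³ = [2×3/2]² = 3² = 9
∑_{k=3}^{19} k³ = 36100 - 9 = 36091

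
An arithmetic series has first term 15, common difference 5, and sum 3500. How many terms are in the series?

Using S = n/2 × [2a + (n-1)d]
3500 = n/2 × [2(15) + (n-1)(5)]
3500 = n/2 × [30 + 5n - 5]
7000 = n × [25 + 5n]
5n² + (25)n - 7000 = 0
Discriminant: Δ = (25)² - 4(5)(-7000) = 625 + 140000 = 140625
√Δ = 375
n = [-(25) + √Δ] / (2·5) = (-25 + 375) / 10 = 350 / 10 = 35
(The negative root is discarded since n must be a positive integer.)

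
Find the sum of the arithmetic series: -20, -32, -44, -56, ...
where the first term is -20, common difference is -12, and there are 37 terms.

Sₙ = n/2 × (first + last)
Last term = a + (n-1)d = -20 + (37-1)×(-12) = -452
S_37 = 37/2 × (-20 + (-452))
S_37 = 37/2 × (-472) = -8732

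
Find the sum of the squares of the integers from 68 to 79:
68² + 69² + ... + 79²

Use ∑_{k=1}^{n} k² = n(n+1)(2n+1)/6, then subtract the first 67 terms.
∑_{k=1}^{79} k² = 79×80×159/6 = 167480
∑_{k=1}^{67} k² = 67×68×135/6 = 102510
∑_{k=68}^{79} k² = 167480 - 102510 = 64970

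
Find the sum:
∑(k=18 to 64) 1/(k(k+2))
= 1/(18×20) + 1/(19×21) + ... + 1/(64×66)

Partial fractions: 1/(k(k+2)) = (1/2)[1/k - 1/(k+2)]
Telescoping leaves the first two and last two terms:
= (1/2)[1/18 + 1/19 - 1/65 - 1/66]
= 4747/122265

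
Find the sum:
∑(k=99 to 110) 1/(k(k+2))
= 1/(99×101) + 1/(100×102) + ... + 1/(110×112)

Partial fractions: 1/(k(k+2)) = (1/2)[1/k - 1/(k+2)]
Telescoping leaves the first two and last two terms:
= (1/2)[1/99 + 1/100 - 1/111 - 1/112]
= 22189/20512800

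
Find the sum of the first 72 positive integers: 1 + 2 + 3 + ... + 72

Formula: ∑k = n(n+1)/2
= 72×73/2
= 5256/2
= 2628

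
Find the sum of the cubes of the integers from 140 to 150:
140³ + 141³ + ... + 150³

Use ∑_{k=1}^{n} k³ = [n(n+1)/2]², then subtract the first 139 terms.
∑_{k=1}^{150} k³ = [150×151/2]² = 11325² = 128255625
∑_{k=1}^{139} k³ = [139×140/2]² = 9730² = 94672900
∑_{k=140}^{150} k³ = 128255625 - 94672900 = 33582725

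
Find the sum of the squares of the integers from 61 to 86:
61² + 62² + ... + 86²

Use ∑_{k=1}^{n} k² = n(n+1)(2n+1)/6, then subtract the first 60 terms.
∑_{k=1}^{86} k² = 86×87×173/6 = 215731
∑_{k=1}^{60} k² = 60×61×121/6 = 73810
∑_{k=61}^{86} k² = 215731 - 73810 = 141921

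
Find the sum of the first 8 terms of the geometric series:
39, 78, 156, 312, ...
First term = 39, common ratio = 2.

Sₙ = a(1 - rⁿ) / (1 - r)
S_8 = 39(1 - 2^8) / (1 - 2)
S_8 = 39(1 - 256) / (-1)
S_8 = 9945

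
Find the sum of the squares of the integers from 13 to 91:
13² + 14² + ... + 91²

Use ∑_{k=1}^{n} k² = n(n+1)(2n+1)/6, then subtract the first 12 terms.
∑_{k=1}^{91} k² = 91×92×183/6 = 255346
∑_{k=1}^{12} k² = 12×13×25/6 = 650
∑_{k=13}^{91} k² = 255346 - 650 = 254696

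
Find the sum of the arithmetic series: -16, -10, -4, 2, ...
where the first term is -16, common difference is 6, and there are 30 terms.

Sₙ = n/2 × (first + last)
Last term = a + (n-1)d = -16 + (30-1)×6 = 158
S_30 = 30/2 × (-16 + 158)
S_30 = 30/2 × 142 = 2130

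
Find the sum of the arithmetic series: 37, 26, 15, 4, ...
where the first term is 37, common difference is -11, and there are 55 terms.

Sₙ = n/2 × (first + last)
Last term = a + (n-1)d = 37 + (55-1)×(-11) = -557
S_55 = 55/2 × (37 + (-557))
S_55 = 55/2 × (-520) = -14300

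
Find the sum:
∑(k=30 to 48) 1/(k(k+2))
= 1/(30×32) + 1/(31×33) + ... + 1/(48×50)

Partial fractions: 1/(k(k+2)) = (1/2)[1/k - 1/(k+2)]
Telescoping leaves the first two and last two terms:
= (1/2)[1/30 + 1/31 - 1/49 - 1/50]
= 2869/227850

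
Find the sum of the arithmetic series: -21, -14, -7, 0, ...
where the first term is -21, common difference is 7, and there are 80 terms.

Sₙ = n/2 × (first + last)
Last term = a + (n-1)d = -21 + (80-1)×7 = 532
S_80 = 80/2 × (-21 + 532)
S_80 = 80/2 × 511 = 20440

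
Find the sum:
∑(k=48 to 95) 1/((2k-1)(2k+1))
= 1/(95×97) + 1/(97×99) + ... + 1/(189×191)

Partial fractions: 1/((2k-1)(2k+1)) = (1/2)[1/(2k-1) - 1/(2k+1)]
The series telescopes:
= (1/2)[1/95 - 1/191]
= 48/18145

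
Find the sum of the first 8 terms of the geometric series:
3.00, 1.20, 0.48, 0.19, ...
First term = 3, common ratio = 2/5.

Sₙ = a(1 - rⁿ) / (1 - r)
S_8 = 3(1 - (2/5)^8) / (1 - (2/5))
S_8 = 3(1 - (256/390625)) / (3/5)
S_8 = 390369/78125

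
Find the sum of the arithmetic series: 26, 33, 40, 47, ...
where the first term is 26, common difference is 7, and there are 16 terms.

Sₙ = n/2 × (first + last)
Last term = a + (n-1)d = 26 + (16-1)×7 = 131
S_16 = 16/2 × (26 + 131)
S_16 = 16/2 × 157 = 1256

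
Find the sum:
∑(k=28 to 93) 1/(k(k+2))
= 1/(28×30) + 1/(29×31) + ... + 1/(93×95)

Partial fractions: 1/(k(k+2)) = (1/2)[1/k - 1/(k+2)]
Telescoping leaves the first two and last two terms:
= (1/2)[1/28 + 1/29 - 1/94 - 1/95]
= 177771/7251160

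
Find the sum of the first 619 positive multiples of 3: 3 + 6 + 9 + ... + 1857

Factor out 3: = 3(1 + 2 + ... + 619) = 3 × n(n+1)/2
= 3 × 619×620/2
= 3 × 191890
= 575670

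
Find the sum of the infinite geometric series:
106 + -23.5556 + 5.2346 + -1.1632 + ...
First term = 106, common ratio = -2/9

For |r| < 1, S = a / (1 - r)
S = 106 / (1 - (-2/9))
S = 106 / (11/9)
S = 954/11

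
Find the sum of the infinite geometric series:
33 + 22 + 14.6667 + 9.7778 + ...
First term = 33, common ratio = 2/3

For |r| < 1, S = a / (1 - r)
S = 33 / (1 - (2/3))
S = 33 / (1/3)
S = 99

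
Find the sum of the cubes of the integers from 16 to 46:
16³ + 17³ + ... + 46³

Use ∑_{k=1}^{n} k³ = [n(n+1)/2]², then subtract the first 15 terms.
∑_{k=1}^{46} k³ = [46×47/2]² = 1081² = 1168561
∑_{k=1}^{15} k³ = [15×16/2]² = 120² = 14400
∑_{k=16}^{46} k³ = 1168561 - 14400 = 1154161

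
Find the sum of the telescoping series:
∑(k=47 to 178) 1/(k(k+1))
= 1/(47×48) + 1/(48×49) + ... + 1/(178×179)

Partial fractions: 1/(k(k+1)) = 1/k - 1/(k+1)
The series telescopes:
= (1/47 - 1/48) + (1/48 - 1/49) + ... + (1/178 - 1/179)
= 1/47 - 1/179
= 132/8413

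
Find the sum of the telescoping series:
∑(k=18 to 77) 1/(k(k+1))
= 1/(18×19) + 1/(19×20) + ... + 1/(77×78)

Partial fractions: 1/(k(k+1)) = 1/k - 1/(k+1)
The series telescopes:
= (1/18 - 1/19) + (1/19 - 1/20) + ... + (1/77 - 1/78)
= 1/18 - 1/78
= 5/117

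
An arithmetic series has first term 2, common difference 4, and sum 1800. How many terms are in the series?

Using S = n/2 × [2a + (n-1)d]
1800 = n/2 × [2(2) + (n-1)(4)]
1800 = n/2 × [4 + 4n - 4]
3600 = n × [0 + 4n]
4n² + (0)n - 3600 = 0
Discriminant: Δ = (0)² - 4(4)(-3600) = 0 + 57600 = 57600
√Δ = 240
n = [-(0) + √Δ] / (2·4) = (0 + 240) / 8 = 240 / 8 = 30
(The negative root is discarded since n must be a positive integer.)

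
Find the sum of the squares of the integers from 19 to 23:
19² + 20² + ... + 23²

Use ∑_{k=1}^{n} k² = n(n+1)(2n+1)/6, then subtract the first 18 terms.
∑_{k=1}^{23} k² = 23×24×47/6 = 4324
∑_{k=1}^{18} k² = 18×19×37/6 = 2109
∑_{k=19}^{23} k² = 4324 - 2109 = 2215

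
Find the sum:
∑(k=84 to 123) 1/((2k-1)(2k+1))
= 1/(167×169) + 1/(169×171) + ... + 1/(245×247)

Partial fractions: 1/((2k-1)(2k+1)) = (1/2)[1/(2k-1) - 1/(2k+1)]
The series telescopes:
= (1/2)[1/167 - 1/247]
= 40/41249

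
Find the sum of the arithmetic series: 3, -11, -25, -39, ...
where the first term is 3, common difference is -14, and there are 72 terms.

Sₙ = n/2 × (first + last)
Last term = a + (n-1)d = 3 + (72-1)×(-14) = -991
S_72 = 72/2 × (3 + (-991))
S_72 = 72/2 × (-988) = -35568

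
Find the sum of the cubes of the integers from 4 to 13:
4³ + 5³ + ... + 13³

Use ∑_{k=1}^{n} k³ = [n(n+1)/2]², then subtract the first 3 terms.
∑_{k=1}^{13} k³ = [13×14/2]² = 91² = 8281
∑_{k=1}^{3} k³ = [3×4/2]² = 6² = 36
∑_{k=4}^{13} k³ = 8281 - 36 = 8245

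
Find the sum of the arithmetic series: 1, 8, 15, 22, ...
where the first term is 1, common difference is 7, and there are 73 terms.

Sₙ = n/2 × (first + last)
Last term = a + (n-1)d = 1 + (73-1)×7 = 505
S_73 = 73/2 × (1 + 505)
S_73 = 73/2 × 506 = 18469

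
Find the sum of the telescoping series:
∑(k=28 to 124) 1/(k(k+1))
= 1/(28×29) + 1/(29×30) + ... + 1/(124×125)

Partial fractions: 1/(k(k+1)) = 1/k - 1/(k+1)
The series telescopes:
= (1/28 - 1/29) + (1/29 - 1/30) + ... + (1/124 - 1/125)
= 1/28 - 1/125
= 97/3500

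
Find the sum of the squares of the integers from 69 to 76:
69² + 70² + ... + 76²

Use ∑_{k=1}^{n} k² = n(n+1)(2n+1)/6, then subtract the first 68 terms.
∑_{k=1}^{76} k² = 76×77×153/6 = 149226
∑_{k=1}^{68} k² = 68×69×137/6 = 107134
∑_{k=69}^{76} k² = 149226 - 107134 = 42092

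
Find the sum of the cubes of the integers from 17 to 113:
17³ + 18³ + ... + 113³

Use ∑_{k=1}^{n} k³ = [n(n+1)/2]², then subtract the first 16 terms.
∑_{k=1}^{113} k³ = [113×114/2]² = 6441² = 41486481
∑_{k=1}^{16} k³ = [16×17/2]² = 136² = 18496
∑_{k=17}^{113} k³ = 41486481 - 18496 = 41467985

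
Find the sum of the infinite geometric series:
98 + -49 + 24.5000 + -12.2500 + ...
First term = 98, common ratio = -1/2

For |r| < 1, S = a / (1 - r)
S = 98 / (1 - (-1/2))
S = 98 / (3/2)
S = 196/3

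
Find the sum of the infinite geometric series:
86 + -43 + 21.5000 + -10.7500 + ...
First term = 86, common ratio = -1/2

For |r| < 1, S = a / (1 - r)
S = 86 / (1 - (-1/2))
S = 86 / (3/2)
S = 172/3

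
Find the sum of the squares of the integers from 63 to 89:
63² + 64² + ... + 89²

Use ∑_{k=1}^{n} k² = n(n+1)(2n+1)/6, then subtract the first 62 terms.
∑_{k=1}^{89} k² = 89×90×179/6 = 238965
∑_{k=1}^{62} k² = 62×63×125/6 = 81375
∑_{k=63}^{89} k² = 238965 - 81375 = 157590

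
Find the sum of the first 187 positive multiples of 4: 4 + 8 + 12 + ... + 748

Factor out 4: = 4(1 + 2 + ... + 187) = 4 × n(n+1)/2
= 4 × 187×188/2
= 4 × 17578
= 70312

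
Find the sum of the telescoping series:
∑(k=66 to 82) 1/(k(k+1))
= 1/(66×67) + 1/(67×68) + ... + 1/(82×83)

Partial fractions: 1/(k(k+1)) = 1/k - 1/(k+1)
The series telescopes:
= (1/66 - 1/67) + (1/67 - 1/68) + ... + (1/82 - 1/83)
= 1/66 - 1/83
= 17/5478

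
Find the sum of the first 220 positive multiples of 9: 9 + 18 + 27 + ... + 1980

Factor out 9: = 9(1 + 2 + ... + 220) = 9 × n(n+1)/2
= 9 × 220×221/2
= 9 × 24310
= 218790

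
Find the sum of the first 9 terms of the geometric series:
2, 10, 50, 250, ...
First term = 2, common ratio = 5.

Sₙ = a(1 - rⁿ) / (1 - r)
S_9 = 2(1 - 5^9) / (1 - 5)
S_9 = 2(1 - 1953125) / (-4)
S_9 = 976562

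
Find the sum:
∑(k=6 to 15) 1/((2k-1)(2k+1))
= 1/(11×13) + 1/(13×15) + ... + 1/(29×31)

Partial fractions: 1/((2k-1)(2k+1)) = (1/2)[1/(2k-1) - 1/(2k+1)]
The series telescopes:
= (1/2)[1/11 - 1/31]
= 10/341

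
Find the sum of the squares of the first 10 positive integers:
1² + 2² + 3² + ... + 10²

Formula: ∑k² = n(n+1)(2n+1)/6
= 10×11×21/6
= 2310/6
= 385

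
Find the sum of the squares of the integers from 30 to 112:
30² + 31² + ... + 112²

Use ∑_{k=1}^{n} k² = n(n+1)(2n+1)/6, then subtract the first 29 terms.
∑_{k=1}^{112} k² = 112×113×225/6 = 474600
∑_{k=1}^{29} k² = 29×30×59/6 = 8555
∑_{k=30}^{112} k² = 474600 - 8555 = 466045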